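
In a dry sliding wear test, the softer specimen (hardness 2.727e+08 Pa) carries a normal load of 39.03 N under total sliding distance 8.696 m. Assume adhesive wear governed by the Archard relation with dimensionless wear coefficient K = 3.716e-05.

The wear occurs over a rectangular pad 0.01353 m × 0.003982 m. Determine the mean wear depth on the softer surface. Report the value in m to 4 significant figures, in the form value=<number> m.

value=8.584e-07 m

Intermediate values are displayed rounded, and the algebra carries full float precision; rounded just once to four significant figures.
Convert: Contact area A = 0.01353 m × 0.003982 m = 5.388e-05 m².
In SI base units: W = 39.03 N, H = 2.727e+08 Pa, K = 3.716e-05.
Archard volume V = K·W·L/H = 3.716e-05 · 39.03 · 8.696 / 2.727e+08 = 4.625e-11 m³.
Depth of wear h = V/A = 4.625e-11 / 5.388e-05 = 8.584e-07 m.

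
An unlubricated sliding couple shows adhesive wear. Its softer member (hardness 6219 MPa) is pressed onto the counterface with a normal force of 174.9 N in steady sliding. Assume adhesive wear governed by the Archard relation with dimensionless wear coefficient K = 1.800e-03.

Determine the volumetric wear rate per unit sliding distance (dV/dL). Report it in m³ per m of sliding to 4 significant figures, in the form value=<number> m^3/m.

value=5.062e-11 m^3/m

Every step runs at full float precision; the intermediates appear rounded. Rounded once at the end: 4 significant figures.
Hardness H = 6219 MPa = 6.219e+09 Pa.
Restated in SI base units: W = 174.9 N, H = 6.219e+09 Pa, K = 1.800e-03.
Wear rate dV/dL = K·W/H — distance-free: 1.800e-03 · 174.9 / 6.219e+09 = 5.062e-11 m³/m.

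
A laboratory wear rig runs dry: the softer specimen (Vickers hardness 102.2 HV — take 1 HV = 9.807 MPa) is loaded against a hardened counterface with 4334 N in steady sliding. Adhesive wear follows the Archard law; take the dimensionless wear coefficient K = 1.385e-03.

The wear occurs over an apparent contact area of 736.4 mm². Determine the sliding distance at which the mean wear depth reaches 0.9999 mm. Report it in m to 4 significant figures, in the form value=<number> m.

value=122.9 m

Each operation maintains exact precision. Shown intermediates are rounded, and a lone final rounding, at 4 significant figures.
Convert: Hardness H = 102.2 HV × 9.807 MPa/HV = 1002 MPa = 1.002e+09 Pa.
Convert: Contact area A = 736.4 mm² = 7.364e-04 m².
Convert: Depth limit h_lim = 0.9999 mm = 9.999e-04 m.
In SI base units, W = 4334 N, H = 1.002e+09 Pa, K = 1.385e-03.
Wearable volume V_lim = h_lim·A = 9.999e-04 · 7.364e-04 = 7.363e-07 m³.
Life L = V_lim·H/(K·W) = 7.363e-07 · 1.002e+09 / (1.385e-03 · 4334) = 122.9 m.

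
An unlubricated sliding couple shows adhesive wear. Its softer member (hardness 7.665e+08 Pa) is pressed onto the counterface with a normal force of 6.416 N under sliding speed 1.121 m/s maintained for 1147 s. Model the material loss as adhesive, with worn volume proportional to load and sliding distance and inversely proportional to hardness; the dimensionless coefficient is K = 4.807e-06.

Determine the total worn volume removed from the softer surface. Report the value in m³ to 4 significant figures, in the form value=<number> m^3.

The computation holds full float precision — intermediate values appear rounded, and rounded just once, at four significant digits.
Convert: Distance covered L = v·t = 1.121 m/s × 1147 s = 1286 m.
Collected in SI base units: W = 6.416 N, H = 7.665e+08 Pa, K = 4.807e-06.
Archard volume V = K·W·L/H = 4.807e-06 · 6.416 · 1286 / 7.665e+08 = 5.174e-11 m³.

value=5.174e-11 m^3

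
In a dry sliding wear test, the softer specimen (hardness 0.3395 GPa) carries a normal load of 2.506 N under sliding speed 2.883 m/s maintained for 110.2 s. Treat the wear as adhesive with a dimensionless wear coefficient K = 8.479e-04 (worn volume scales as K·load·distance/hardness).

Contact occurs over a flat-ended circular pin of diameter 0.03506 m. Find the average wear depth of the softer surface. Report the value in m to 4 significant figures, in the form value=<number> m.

Each operation maintains full float precision; intermediates appear rounded. Rounded just once: four significant figures.
The distance L = v·t = 2.883 m/s × 110.2 s = 317.7 m.
Hardness H = 0.3395 GPa = 3.395e+08 Pa.
Contact area A = π·d²/4 = π·(0.03506 m)²/4 = 9.654e-04 m².
Working in SI base units: W = 2.506 N, H = 3.395e+08 Pa, K = 8.479e-04.
The Archard volume V = K·W·L/H = 8.479e-04 · 2.506 · 317.7 / 3.395e+08 = 1.988e-09 m³.
Mean depth h = V/A = 1.988e-09 / 9.654e-04 = 2.060e-06 m.

value=2.060e-06 m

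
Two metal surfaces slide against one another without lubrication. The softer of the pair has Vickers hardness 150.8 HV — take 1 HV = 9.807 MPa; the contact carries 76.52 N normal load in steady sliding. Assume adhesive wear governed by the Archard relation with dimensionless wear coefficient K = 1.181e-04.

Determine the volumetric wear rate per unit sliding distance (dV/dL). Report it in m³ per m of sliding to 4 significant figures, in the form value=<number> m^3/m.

Intermediate values are shown rounded — each operation runs at full float precision — a single final rounding: four significant figures.
Convert: Hardness H = 150.8 HV × 9.807 MPa/HV = 1479 MPa = 1.479e+09 Pa.
In SI base units, W = 76.52 N, H = 1.479e+09 Pa, K = 1.181e-04.
Wear rate dV/dL = K·W/H, so: 1.181e-04 · 76.52 / 1.479e+09 = 6.111e-12 m³/m.

value=6.111e-12 m^3/m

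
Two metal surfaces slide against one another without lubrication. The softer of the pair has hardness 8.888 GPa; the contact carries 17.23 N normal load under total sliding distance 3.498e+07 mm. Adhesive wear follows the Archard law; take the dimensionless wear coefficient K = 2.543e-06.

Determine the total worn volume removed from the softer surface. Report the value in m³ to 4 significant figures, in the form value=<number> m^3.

value=1.724e-10 m^3

Shown intermediates are rounded, and the algebra carries exact precision — rounded just once to 4 significant digits.
Total distance L = 3.498e+07 mm = 3.498e+04 m.
Hardness H = 8.888 GPa = 8.888e+09 Pa.
SI base units throughout: W = 17.23 N, H = 8.888e+09 Pa, K = 2.543e-06.
Archard volume V = K·W·L/H = 2.543e-06 · 17.23 · 3.498e+04 / 8.888e+09 = 1.724e-10 m³.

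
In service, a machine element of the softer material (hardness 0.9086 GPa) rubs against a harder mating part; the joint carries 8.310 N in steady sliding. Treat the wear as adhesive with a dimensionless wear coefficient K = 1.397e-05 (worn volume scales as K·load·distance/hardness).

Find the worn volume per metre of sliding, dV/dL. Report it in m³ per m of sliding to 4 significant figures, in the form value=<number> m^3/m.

All arithmetic maintains exact precision, and the intermediates appear rounded, and one last rounding, at 4 significant figures.
Hardness H = 0.9086 GPa = 9.086e+08 Pa.
SI base units throughout: W = 8.310 N, H = 9.086e+08 Pa, K = 1.397e-05.
Wear rate dV/dL = K·W/H (no L dependence): 1.397e-05 · 8.310 / 9.086e+08 = 1.278e-13 m³/m.

value=1.278e-13 m^3/m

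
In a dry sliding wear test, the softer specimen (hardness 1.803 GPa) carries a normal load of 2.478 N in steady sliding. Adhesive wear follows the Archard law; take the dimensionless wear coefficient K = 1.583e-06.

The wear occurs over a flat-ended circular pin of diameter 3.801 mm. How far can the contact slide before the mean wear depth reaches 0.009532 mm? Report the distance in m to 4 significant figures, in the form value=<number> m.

The intermediates appear rounded — each operation maintains exact precision — rounded just once, at 4 significant figures.
Convert: Hardness H = 1.803 GPa = 1.803e+09 Pa.
Convert: Pin diameter d = 3.801 mm = 0.003801 m. Contact area A = π·d²/4 = π·(0.003801 m)²/4 = 1.135e-05 m².
Convert: Depth limit h_lim = 0.009532 mm = 9.532e-06 m.
As SI base values: W = 2.478 N, H = 1.803e+09 Pa, K = 1.583e-06.
At the depth limit, V_lim = h_lim·A = 9.532e-06 · 1.135e-05 = 1.082e-10 m³.
So the life L = V_lim·H/(K·W) = 1.082e-10 · 1.803e+09 / (1.583e-06 · 2.478) = 4.971e+04 m.

value=4.971e+04 m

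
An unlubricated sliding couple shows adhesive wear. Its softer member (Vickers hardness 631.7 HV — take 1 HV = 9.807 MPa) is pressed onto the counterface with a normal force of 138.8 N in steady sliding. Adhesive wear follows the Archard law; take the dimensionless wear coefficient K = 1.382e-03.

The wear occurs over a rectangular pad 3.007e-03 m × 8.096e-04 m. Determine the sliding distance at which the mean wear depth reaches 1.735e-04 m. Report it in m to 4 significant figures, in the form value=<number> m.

Intermediate values are displayed rounded; the computation holds full precision; rounded just once: 4 significant digits.
Hardness H = 631.7 HV × 9.807 MPa/HV = 6195 MPa = 6.195e+09 Pa.
Contact area A = 3.007e-03 m × 8.096e-04 m = 2.434e-06 m².
As SI base values: W = 138.8 N, H = 6.195e+09 Pa, K = 1.382e-03.
Allowed volume V_lim = h_lim·A = 1.735e-04 · 2.434e-06 = 4.224e-10 m³.
Life L = V_lim·H/(K·W) = 4.224e-10 · 6.195e+09 / (1.382e-03 · 138.8) = 13.64 m.

value=13.64 m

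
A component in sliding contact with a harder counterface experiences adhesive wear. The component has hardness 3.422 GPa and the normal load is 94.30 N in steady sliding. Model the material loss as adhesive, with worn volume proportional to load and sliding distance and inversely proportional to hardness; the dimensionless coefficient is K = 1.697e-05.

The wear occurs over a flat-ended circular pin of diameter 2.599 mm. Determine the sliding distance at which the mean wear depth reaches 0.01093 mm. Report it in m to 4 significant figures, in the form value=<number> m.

The algebra keeps exact precision. Displayed values are rounded. Rounded just once, at four significant digits.
Hardness H = 3.422 GPa = 3.422e+09 Pa.
Pin diameter d = 2.599 mm = 0.002599 m. Contact area A = π·d²/4 = π·(0.002599 m)²/4 = 5.305e-06 m².
Depth limit h_lim = 0.01093 mm = 1.093e-05 m.
In SI base units, W = 94.30 N, H = 3.422e+09 Pa, K = 1.697e-05.
Permissible volume V_lim = h_lim·A = 1.093e-05 · 5.305e-06 = 5.799e-11 m³.
Inverting, life L = V_lim·H/(K·W) = 5.799e-11 · 3.422e+09 / (1.697e-05 · 94.30) = 124.0 m.

value=124.0 m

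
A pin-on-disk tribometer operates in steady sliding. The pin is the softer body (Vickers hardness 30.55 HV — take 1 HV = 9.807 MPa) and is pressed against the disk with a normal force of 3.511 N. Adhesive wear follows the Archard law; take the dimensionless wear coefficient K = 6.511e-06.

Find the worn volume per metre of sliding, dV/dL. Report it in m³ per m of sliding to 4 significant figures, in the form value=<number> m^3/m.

Printed values are rounded — each operation holds full precision, and rounded just once to 4 significant digits.
Convert: Hardness H = 30.55 HV × 9.807 MPa/HV = 299.6 MPa = 2.996e+08 Pa.
Expressed in SI base units: W = 3.511 N, H = 2.996e+08 Pa, K = 6.511e-06.
Rate of wear dV/dL = K·W/H (no L dependence): 6.511e-06 · 3.511 / 2.996e+08 = 7.630e-14 m³/m.

value=7.630e-14 m^3/m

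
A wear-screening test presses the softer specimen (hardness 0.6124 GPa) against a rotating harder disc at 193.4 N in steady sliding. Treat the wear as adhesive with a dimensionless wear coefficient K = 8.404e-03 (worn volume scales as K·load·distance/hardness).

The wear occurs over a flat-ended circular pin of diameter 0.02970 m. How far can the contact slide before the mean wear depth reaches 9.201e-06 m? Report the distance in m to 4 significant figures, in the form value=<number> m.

value=2.402 m

All arithmetic keeps full float precision; intermediates are shown rounded. Rounded once at the end: 4 significant digits.
Convert: Hardness H = 0.6124 GPa = 6.124e+08 Pa.
Convert: Contact area A = π·d²/4 = π·(0.02970 m)²/4 = 6.928e-04 m².
As SI base values: W = 193.4 N, H = 6.124e+08 Pa, K = 8.404e-03.
Wearable volume V_lim = h_lim·A = 9.201e-06 · 6.928e-04 = 6.374e-09 m³.
Sliding life L = V_lim·H/(K·W) = 6.374e-09 · 6.124e+08 / (8.404e-03 · 193.4) = 2.402 m.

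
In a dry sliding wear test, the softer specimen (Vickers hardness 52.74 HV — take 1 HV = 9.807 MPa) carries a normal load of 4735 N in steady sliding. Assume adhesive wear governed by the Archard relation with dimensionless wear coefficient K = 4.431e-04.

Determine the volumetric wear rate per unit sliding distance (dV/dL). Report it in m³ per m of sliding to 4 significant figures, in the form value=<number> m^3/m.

All working math carries full precision, and intermediate values are displayed rounded; one last rounding, at four significant digits.
Convert: Hardness H = 52.74 HV × 9.807 MPa/HV = 517.2 MPa = 5.172e+08 Pa.
As SI base values: W = 4735 N, H = 5.172e+08 Pa, K = 4.431e-04.
Wear rate dV/dL = K·W/H, so: 4.431e-04 · 4735 / 5.172e+08 = 4.056e-09 m³/m.

value=4.056e-09 m^3/m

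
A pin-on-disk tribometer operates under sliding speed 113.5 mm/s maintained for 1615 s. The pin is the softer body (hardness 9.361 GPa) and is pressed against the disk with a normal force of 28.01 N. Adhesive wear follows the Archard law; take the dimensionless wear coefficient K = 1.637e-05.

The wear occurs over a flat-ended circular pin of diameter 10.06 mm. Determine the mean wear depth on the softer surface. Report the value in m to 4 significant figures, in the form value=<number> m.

value=1.130e-07 m

Intermediates are displayed rounded, and the computation maintains full float precision; rounded once at the end, at four significant figures.
Convert: Sliding speed v = 113.5 mm/s = 0.1135 m/s. Distance covered L = v·t = 0.1135 m/s × 1615 s = 183.3 m.
Convert: Hardness H = 9.361 GPa = 9.361e+09 Pa.
Convert: Pin diameter d = 10.06 mm = 0.01006 m. Contact area A = π·d²/4 = π·(0.01006 m)²/4 = 7.949e-05 m².
In SI base units: W = 28.01 N, H = 9.361e+09 Pa, K = 1.637e-05.
Archard relation: V = K·W·L/H = 1.637e-05 · 28.01 · 183.3 / 9.361e+09 = 8.979e-12 m³.
Depth of wear h = V/A = 8.979e-12 / 7.949e-05 = 1.130e-07 m.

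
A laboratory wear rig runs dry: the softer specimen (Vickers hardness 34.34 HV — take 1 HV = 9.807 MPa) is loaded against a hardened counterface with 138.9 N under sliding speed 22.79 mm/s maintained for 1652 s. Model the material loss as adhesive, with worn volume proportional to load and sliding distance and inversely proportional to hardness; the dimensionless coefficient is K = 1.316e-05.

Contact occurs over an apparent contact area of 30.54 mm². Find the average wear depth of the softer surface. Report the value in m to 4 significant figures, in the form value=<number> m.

Intermediates are displayed rounded, and the computation runs at exact precision; one last rounding: 4 significant digits.
Convert: Sliding speed v = 22.79 mm/s = 0.02279 m/s. Distance covered L = v·t = 0.02279 m/s × 1652 s = 37.65 m.
Convert: Hardness H = 34.34 HV × 9.807 MPa/HV = 336.8 MPa = 3.368e+08 Pa.
Convert: Contact area A = 30.54 mm² = 3.054e-05 m².
Working in SI base units: W = 138.9 N, H = 3.368e+08 Pa, K = 1.316e-05.
Wear volume V = K·W·L/H = 1.316e-05 · 138.9 · 37.65 / 3.368e+08 = 2.044e-10 m³.
Average depth h = V/A = 2.044e-10 / 3.054e-05 = 6.691e-06 m.

value=6.691e-06 m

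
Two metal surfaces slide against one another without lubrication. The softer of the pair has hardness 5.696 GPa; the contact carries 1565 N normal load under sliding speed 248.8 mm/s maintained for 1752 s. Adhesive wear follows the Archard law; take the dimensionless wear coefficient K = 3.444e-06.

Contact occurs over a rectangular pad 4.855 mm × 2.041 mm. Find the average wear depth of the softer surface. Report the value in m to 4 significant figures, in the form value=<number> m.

All working math maintains exact precision, and intermediates are printed rounded, and a single final rounding, at four significant digits.
Sliding speed v = 248.8 mm/s = 0.2488 m/s. The distance L = v·t = 0.2488 m/s × 1752 s = 435.9 m.
Hardness H = 5.696 GPa = 5.696e+09 Pa.
Pad sides 4.855 mm × 2.041 mm = 0.004855 m × 0.002041 m. Contact area A = 0.004855 m × 0.002041 m = 9.909e-06 m².
Working in SI base units: W = 1565 N, H = 5.696e+09 Pa, K = 3.444e-06.
The Archard volume V = K·W·L/H = 3.444e-06 · 1565 · 435.9 / 5.696e+09 = 4.125e-10 m³.
Depth of wear h = V/A = 4.125e-10 / 9.909e-06 = 4.163e-05 m.

value=4.163e-05 m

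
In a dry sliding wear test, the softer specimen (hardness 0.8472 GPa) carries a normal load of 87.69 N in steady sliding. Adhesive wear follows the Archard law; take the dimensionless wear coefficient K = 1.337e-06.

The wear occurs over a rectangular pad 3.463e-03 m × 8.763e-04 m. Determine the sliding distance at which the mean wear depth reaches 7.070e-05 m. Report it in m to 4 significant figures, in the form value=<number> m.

All working math carries exact precision — intermediate values are displayed rounded — rounded once at the end to 4 significant digits.
Convert: Hardness H = 0.8472 GPa = 8.472e+08 Pa.
Convert: Contact area A = 3.463e-03 m × 8.763e-04 m = 3.035e-06 m².
Working in SI base units: W = 87.69 N, H = 8.472e+08 Pa, K = 1.337e-06.
Wearable volume V_lim = h_lim·A = 7.070e-05 · 3.035e-06 = 2.145e-10 m³.
Inverting, life L = V_lim·H/(K·W) = 2.145e-10 · 8.472e+08 / (1.337e-06 · 87.69) = 1550 m.

value=1550 m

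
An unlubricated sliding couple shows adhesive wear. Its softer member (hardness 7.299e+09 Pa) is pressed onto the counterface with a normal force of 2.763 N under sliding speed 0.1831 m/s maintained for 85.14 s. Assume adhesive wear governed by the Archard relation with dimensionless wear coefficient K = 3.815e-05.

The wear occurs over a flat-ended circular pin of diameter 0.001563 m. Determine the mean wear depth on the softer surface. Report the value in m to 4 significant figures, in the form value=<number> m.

The computation holds exact precision, and quoted intermediates are rounded. Rounded just once to 4 significant figures.
The distance L = v·t = 0.1831 m/s × 85.14 s = 15.59 m.
Contact area A = π·d²/4 = π·(0.001563 m)²/4 = 1.919e-06 m².
SI base units throughout: W = 2.763 N, H = 7.299e+09 Pa, K = 3.815e-05.
Apply Archard: V = K·W·L/H = 3.815e-05 · 2.763 · 15.59 / 7.299e+09 = 2.251e-13 m³.
Wear depth h = V/A = 2.251e-13 / 1.919e-06 = 1.173e-07 m.

value=1.173e-07 m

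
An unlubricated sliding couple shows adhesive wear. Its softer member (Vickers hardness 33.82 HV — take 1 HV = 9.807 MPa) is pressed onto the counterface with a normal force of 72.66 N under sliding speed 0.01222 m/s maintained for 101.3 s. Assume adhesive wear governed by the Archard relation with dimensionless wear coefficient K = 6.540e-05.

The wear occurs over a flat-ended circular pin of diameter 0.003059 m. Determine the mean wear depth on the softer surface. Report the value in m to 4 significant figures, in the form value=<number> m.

Every step runs at exact precision; intermediates are displayed rounded — rounded once at the end to 4 significant figures.
Convert: The distance L = v·t = 0.01222 m/s × 101.3 s = 1.238 m.
Convert: Hardness H = 33.82 HV × 9.807 MPa/HV = 331.7 MPa = 3.317e+08 Pa.
Convert: Contact area A = π·d²/4 = π·(0.003059 m)²/4 = 7.349e-06 m².
Expressed in SI base units: W = 72.66 N, H = 3.317e+08 Pa, K = 6.540e-05.
Apply Archard: V = K·W·L/H = 6.540e-05 · 72.66 · 1.238 / 3.317e+08 = 1.774e-11 m³.
Mean depth h = V/A = 1.774e-11 / 7.349e-06 = 2.413e-06 m.

value=2.413e-06 m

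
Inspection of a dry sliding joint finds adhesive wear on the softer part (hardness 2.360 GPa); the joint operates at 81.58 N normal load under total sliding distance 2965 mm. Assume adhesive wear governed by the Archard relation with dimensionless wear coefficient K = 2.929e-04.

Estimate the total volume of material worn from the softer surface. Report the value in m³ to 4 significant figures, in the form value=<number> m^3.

The intermediates are printed rounded; all arithmetic runs at full precision, and one last rounding, at 4 significant digits.
Distance covered L = 2965 mm = 2.965 m.
Hardness H = 2.360 GPa = 2.360e+09 Pa.
As SI base values: W = 81.58 N, H = 2.360e+09 Pa, K = 2.929e-04.
Archard volume V = K·W·L/H = 2.929e-04 · 81.58 · 2.965 / 2.360e+09 = 3.002e-11 m³.

value=3.002e-11 m^3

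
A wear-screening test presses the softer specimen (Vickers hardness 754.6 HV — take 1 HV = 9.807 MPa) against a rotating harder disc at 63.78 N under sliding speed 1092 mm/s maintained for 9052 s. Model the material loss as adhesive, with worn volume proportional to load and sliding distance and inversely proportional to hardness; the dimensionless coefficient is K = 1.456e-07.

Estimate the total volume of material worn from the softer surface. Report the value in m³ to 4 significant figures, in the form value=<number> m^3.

The algebra carries full precision, and quoted intermediates are rounded — a lone final rounding: four significant digits.
Convert: Sliding speed v = 1092 mm/s = 1.092 m/s. Total distance L = v·t = 1.092 m/s × 9052 s = 9885 m.
Convert: Hardness H = 754.6 HV × 9.807 MPa/HV = 7400 MPa = 7.400e+09 Pa.
Working in SI base units: W = 63.78 N, H = 7.400e+09 Pa, K = 1.456e-07.
Archard volume V = K·W·L/H = 1.456e-07 · 63.78 · 9885 / 7.400e+09 = 1.240e-11 m³.

value=1.240e-11 m^3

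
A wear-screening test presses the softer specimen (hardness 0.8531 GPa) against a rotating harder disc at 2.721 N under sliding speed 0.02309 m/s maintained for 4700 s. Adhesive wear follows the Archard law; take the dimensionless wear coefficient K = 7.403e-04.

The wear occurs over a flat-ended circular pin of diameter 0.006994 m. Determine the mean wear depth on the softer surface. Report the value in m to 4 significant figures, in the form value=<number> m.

value=6.670e-06 m

Each operation maintains full float precision — the intermediates appear rounded; one final rounding, at four significant digits.
Convert: Distance L = v·t = 0.02309 m/s × 4700 s = 108.5 m.
Convert: Hardness H = 0.8531 GPa = 8.531e+08 Pa.
Convert: Contact area A = π·d²/4 = π·(0.006994 m)²/4 = 3.842e-05 m².
As SI base values: W = 2.721 N, H = 8.531e+08 Pa, K = 7.403e-04.
Wear volume V = K·W·L/H = 7.403e-04 · 2.721 · 108.5 / 8.531e+08 = 2.562e-10 m³.
Depth of wear h = V/A = 2.562e-10 / 3.842e-05 = 6.670e-06 m.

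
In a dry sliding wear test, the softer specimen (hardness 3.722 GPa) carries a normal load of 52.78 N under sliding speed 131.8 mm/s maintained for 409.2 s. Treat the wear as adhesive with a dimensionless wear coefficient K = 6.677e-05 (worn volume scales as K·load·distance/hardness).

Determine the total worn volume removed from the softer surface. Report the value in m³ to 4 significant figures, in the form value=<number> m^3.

value=5.107e-11 m^3

Intermediates appear rounded. All working math runs at full precision — one last rounding: 4 significant digits.
Convert: Sliding speed v = 131.8 mm/s = 0.1318 m/s. Total distance L = v·t = 0.1318 m/s × 409.2 s = 53.93 m.
Convert: Hardness H = 3.722 GPa = 3.722e+09 Pa.
In SI base units, W = 52.78 N, H = 3.722e+09 Pa, K = 6.677e-05.
Volume removed: V = K·W·L/H = 6.677e-05 · 52.78 · 53.93 / 3.722e+09 = 5.107e-11 m³.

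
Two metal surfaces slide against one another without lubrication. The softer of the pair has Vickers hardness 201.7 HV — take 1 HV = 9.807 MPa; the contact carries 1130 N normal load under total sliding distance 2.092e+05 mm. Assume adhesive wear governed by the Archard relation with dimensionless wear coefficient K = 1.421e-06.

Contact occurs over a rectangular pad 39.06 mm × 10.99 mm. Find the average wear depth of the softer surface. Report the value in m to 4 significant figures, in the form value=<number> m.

Displayed values are rounded. Each operation maintains full precision; one last rounding, at 4 significant digits.
Distance covered L = 2.092e+05 mm = 209.2 m.
Hardness H = 201.7 HV × 9.807 MPa/HV = 1978 MPa = 1.978e+09 Pa.
Pad sides 39.06 mm × 10.99 mm = 0.03906 m × 0.01099 m. Contact area A = 0.03906 m × 0.01099 m = 4.293e-04 m².
Restated in SI base units: W = 1130 N, H = 1.978e+09 Pa, K = 1.421e-06.
The Archard volume V = K·W·L/H = 1.421e-06 · 1130 · 209.2 / 1.978e+09 = 1.698e-10 m³.
Wear depth h = V/A = 1.698e-10 / 4.293e-04 = 3.956e-07 m.

value=3.956e-07 m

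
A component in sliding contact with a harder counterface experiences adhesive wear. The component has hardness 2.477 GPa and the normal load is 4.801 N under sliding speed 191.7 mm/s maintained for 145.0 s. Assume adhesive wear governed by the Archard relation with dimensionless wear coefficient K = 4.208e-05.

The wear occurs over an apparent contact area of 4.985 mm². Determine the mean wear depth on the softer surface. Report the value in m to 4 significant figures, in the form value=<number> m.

value=4.548e-07 m

Intermediates are shown rounded — the computation keeps exact precision — one last rounding to four significant digits.
Sliding speed v = 191.7 mm/s = 0.1917 m/s. Total distance L = v·t = 0.1917 m/s × 145.0 s = 27.80 m.
Hardness H = 2.477 GPa = 2.477e+09 Pa.
Contact area A = 4.985 mm² = 4.985e-06 m².
Restated in SI base units: W = 4.801 N, H = 2.477e+09 Pa, K = 4.208e-05.
The Archard volume V = K·W·L/H = 4.208e-05 · 4.801 · 27.80 / 2.477e+09 = 2.267e-12 m³.
Mean depth h = V/A = 2.267e-12 / 4.985e-06 = 4.548e-07 m.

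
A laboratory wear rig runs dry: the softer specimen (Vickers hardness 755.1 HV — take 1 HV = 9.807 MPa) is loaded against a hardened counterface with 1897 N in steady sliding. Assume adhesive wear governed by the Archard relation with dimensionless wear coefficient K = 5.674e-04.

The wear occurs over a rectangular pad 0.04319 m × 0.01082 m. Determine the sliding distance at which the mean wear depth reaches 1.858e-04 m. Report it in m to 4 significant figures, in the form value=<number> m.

Intermediate values appear rounded. All working math holds exact precision — a lone final rounding to four significant digits.
Convert: Hardness H = 755.1 HV × 9.807 MPa/HV = 7405 MPa = 7.405e+09 Pa.
Convert: Contact area A = 0.04319 m × 0.01082 m = 4.673e-04 m².
Working in SI base units: W = 1897 N, H = 7.405e+09 Pa, K = 5.674e-04.
Volume at the limit: V_lim = h_lim·A = 1.858e-04 · 4.673e-04 = 8.683e-08 m³.
So the life L = V_lim·H/(K·W) = 8.683e-08 · 7.405e+09 / (5.674e-04 · 1897) = 597.4 m.

value=597.4 m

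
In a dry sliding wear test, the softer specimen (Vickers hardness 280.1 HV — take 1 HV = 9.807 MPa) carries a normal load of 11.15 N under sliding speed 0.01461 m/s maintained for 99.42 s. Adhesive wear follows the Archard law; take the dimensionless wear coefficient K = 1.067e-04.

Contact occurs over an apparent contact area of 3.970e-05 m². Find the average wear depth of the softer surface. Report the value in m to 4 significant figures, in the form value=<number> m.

Intermediate values are printed rounded — all working math keeps exact precision. Rounded just once, at 4 significant figures.
Total distance L = v·t = 0.01461 m/s × 99.42 s = 1.453 m.
Hardness H = 280.1 HV × 9.807 MPa/HV = 2747 MPa = 2.747e+09 Pa.
Working in SI base units: W = 11.15 N, H = 2.747e+09 Pa, K = 1.067e-04.
Archard volume V = K·W·L/H = 1.067e-04 · 11.15 · 1.453 / 2.747e+09 = 6.291e-13 m³.
Mean depth h = V/A = 6.291e-13 / 3.970e-05 = 1.585e-08 m.

value=1.585e-08 m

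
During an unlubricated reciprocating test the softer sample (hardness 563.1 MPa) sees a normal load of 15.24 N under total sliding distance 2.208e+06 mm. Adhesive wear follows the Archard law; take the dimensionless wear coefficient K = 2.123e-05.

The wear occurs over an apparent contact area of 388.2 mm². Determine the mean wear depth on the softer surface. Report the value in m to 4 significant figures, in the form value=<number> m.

value=3.268e-06 m

Each operation keeps full precision. Intermediate values are printed rounded — one final rounding to four significant digits.
Total distance L = 2.208e+06 mm = 2208 m.
Hardness H = 563.1 MPa = 5.631e+08 Pa.
Contact area A = 388.2 mm² = 3.882e-04 m².
In SI base units: W = 15.24 N, H = 5.631e+08 Pa, K = 2.123e-05.
Archard volume V = K·W·L/H = 2.123e-05 · 15.24 · 2208 / 5.631e+08 = 1.269e-09 m³.
Average depth h = V/A = 1.269e-09 / 3.882e-04 = 3.268e-06 m.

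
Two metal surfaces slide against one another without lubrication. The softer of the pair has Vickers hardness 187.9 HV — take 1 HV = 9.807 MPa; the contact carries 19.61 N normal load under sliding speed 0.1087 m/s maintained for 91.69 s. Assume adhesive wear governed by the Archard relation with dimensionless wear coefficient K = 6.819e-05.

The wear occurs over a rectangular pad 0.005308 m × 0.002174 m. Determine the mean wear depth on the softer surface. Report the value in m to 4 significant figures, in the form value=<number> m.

Printed values are rounded. The computation holds full float precision; one last rounding to 4 significant digits.
The distance L = v·t = 0.1087 m/s × 91.69 s = 9.967 m.
Hardness H = 187.9 HV × 9.807 MPa/HV = 1843 MPa = 1.843e+09 Pa.
Contact area A = 0.005308 m × 0.002174 m = 1.154e-05 m².
In SI base units: W = 19.61 N, H = 1.843e+09 Pa, K = 6.819e-05.
The Archard volume V = K·W·L/H = 6.819e-05 · 19.61 · 9.967 / 1.843e+09 = 7.232e-12 m³.
Mean depth h = V/A = 7.232e-12 / 1.154e-05 = 6.268e-07 m.

value=6.268e-07 m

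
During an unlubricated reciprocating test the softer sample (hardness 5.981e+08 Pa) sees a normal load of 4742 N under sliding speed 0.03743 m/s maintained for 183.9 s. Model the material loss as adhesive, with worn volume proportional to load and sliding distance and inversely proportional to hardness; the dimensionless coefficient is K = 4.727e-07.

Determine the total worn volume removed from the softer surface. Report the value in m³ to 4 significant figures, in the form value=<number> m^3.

The computation maintains full precision. Quoted intermediates are rounded, and a single final rounding, at 4 significant digits.
Distance L = v·t = 0.03743 m/s × 183.9 s = 6.883 m.
In SI base units, W = 4742 N, H = 5.981e+08 Pa, K = 4.727e-07.
Archard relation: V = K·W·L/H = 4.727e-07 · 4742 · 6.883 / 5.981e+08 = 2.580e-11 m³.

value=2.580e-11 m^3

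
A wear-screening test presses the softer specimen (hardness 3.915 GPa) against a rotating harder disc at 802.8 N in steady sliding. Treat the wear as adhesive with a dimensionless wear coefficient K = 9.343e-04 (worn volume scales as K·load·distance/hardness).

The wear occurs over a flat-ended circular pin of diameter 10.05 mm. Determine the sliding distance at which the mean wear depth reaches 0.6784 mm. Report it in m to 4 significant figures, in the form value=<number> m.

value=280.9 m

All working math keeps full float precision — intermediates are displayed rounded; one final rounding, at four significant digits.
Convert: Hardness H = 3.915 GPa = 3.915e+09 Pa.
Convert: Pin diameter d = 10.05 mm = 0.01005 m. Contact area A = π·d²/4 = π·(0.01005 m)²/4 = 7.933e-05 m².
Convert: Depth limit h_lim = 0.6784 mm = 6.784e-04 m.
In SI base units, W = 802.8 N, H = 3.915e+09 Pa, K = 9.343e-04.
Wearable volume V_lim = h_lim·A = 6.784e-04 · 7.933e-05 = 5.382e-08 m³.
Thus life L = V_lim·H/(K·W) = 5.382e-08 · 3.915e+09 / (9.343e-04 · 802.8) = 280.9 m.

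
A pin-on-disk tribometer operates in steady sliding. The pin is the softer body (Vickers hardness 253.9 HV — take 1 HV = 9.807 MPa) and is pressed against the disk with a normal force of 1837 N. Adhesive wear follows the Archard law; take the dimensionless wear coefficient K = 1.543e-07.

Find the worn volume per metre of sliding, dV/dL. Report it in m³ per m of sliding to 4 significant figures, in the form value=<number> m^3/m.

value=1.138e-13 m^3/m

Each operation keeps full precision; the intermediates are displayed rounded, and rounded just once: 4 significant figures.
Convert: Hardness H = 253.9 HV × 9.807 MPa/HV = 2490 MPa = 2.490e+09 Pa.
In SI base units: W = 1837 N, H = 2.490e+09 Pa, K = 1.543e-07.
The wear rate dV/dL = K·W/H — distance-free: 1.543e-07 · 1837 / 2.490e+09 = 1.138e-13 m³/m.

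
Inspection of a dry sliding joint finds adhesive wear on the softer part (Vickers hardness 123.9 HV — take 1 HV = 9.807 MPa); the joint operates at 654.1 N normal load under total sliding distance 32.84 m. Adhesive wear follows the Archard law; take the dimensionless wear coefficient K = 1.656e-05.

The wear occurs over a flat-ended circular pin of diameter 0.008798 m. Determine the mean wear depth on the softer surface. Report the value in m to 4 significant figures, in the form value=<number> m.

value=4.816e-06 m

The algebra maintains full precision; intermediate values are printed rounded, and a lone final rounding, at four significant digits.
Hardness H = 123.9 HV × 9.807 MPa/HV = 1215 MPa = 1.215e+09 Pa.
Contact area A = π·d²/4 = π·(0.008798 m)²/4 = 6.079e-05 m².
In SI base units, W = 654.1 N, H = 1.215e+09 Pa, K = 1.656e-05.
Volume removed: V = K·W·L/H = 1.656e-05 · 654.1 · 32.84 / 1.215e+09 = 2.928e-10 m³.
Depth of wear h = V/A = 2.928e-10 / 6.079e-05 = 4.816e-06 m.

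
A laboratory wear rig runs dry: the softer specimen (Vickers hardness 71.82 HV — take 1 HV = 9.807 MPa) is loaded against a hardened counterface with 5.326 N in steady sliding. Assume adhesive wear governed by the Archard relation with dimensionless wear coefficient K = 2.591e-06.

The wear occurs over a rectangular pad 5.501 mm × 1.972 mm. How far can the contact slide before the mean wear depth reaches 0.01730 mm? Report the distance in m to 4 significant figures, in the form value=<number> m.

value=9579 m

Intermediate values are shown rounded; all working math maintains exact precision; one final rounding, at four significant digits.
Convert: Hardness H = 71.82 HV × 9.807 MPa/HV = 704.3 MPa = 7.043e+08 Pa.
Convert: Pad sides 5.501 mm × 1.972 mm = 0.005501 m × 0.001972 m. Contact area A = 0.005501 m × 0.001972 m = 1.085e-05 m².
Convert: Depth limit h_lim = 0.01730 mm = 1.730e-05 m.
Working in SI base units: W = 5.326 N, H = 7.043e+08 Pa, K = 2.591e-06.
At the depth limit, V_lim = h_lim·A = 1.730e-05 · 1.085e-05 = 1.877e-10 m³.
So the life L = V_lim·H/(K·W) = 1.877e-10 · 7.043e+08 / (2.591e-06 · 5.326) = 9579 m.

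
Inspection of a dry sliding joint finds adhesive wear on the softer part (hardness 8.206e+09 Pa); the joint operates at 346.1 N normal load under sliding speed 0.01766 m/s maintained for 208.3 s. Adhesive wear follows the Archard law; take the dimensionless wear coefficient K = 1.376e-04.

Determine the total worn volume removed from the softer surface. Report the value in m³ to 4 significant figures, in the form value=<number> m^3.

value=2.135e-11 m^3

The algebra carries exact precision. Printed values are rounded, and rounded just once: four significant figures.
Convert: The distance L = v·t = 0.01766 m/s × 208.3 s = 3.679 m.
Restated in SI base units: W = 346.1 N, H = 8.206e+09 Pa, K = 1.376e-04.
Archard relation: V = K·W·L/H = 1.376e-04 · 346.1 · 3.679 / 8.206e+09 = 2.135e-11 m³.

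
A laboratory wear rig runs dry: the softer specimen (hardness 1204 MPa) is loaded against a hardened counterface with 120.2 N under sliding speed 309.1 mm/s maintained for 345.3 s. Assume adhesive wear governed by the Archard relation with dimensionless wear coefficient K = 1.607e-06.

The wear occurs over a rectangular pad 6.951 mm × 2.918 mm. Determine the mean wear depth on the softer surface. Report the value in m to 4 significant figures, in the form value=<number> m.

The algebra maintains full precision — printed values are rounded, and a lone final rounding: four significant figures.
Convert: Sliding speed v = 309.1 mm/s = 0.3091 m/s. The distance L = v·t = 0.3091 m/s × 345.3 s = 106.7 m.
Convert: Hardness H = 1204 MPa = 1.204e+09 Pa.
Convert: Pad sides 6.951 mm × 2.918 mm = 0.006951 m × 0.002918 m. Contact area A = 0.006951 m × 0.002918 m = 2.028e-05 m².
Expressed in SI base units: W = 120.2 N, H = 1.204e+09 Pa, K = 1.607e-06.
Archard relation: V = K·W·L/H = 1.607e-06 · 120.2 · 106.7 / 1.204e+09 = 1.712e-11 m³.
Mean depth h = V/A = 1.712e-11 / 2.028e-05 = 8.442e-07 m.

value=8.442e-07 m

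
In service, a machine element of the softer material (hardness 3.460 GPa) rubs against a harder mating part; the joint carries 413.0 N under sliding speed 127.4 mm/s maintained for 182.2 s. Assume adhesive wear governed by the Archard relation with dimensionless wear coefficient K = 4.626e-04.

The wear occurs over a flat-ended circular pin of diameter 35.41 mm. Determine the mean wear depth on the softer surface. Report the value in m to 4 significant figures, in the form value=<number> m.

value=1.302e-06 m

The intermediates are shown rounded — each operation runs at full precision; one final rounding to four significant digits.
Convert: Sliding speed v = 127.4 mm/s = 0.1274 m/s. Distance covered L = v·t = 0.1274 m/s × 182.2 s = 23.21 m.
Convert: Hardness H = 3.460 GPa = 3.460e+09 Pa.
Convert: Pin diameter d = 35.41 mm = 0.03541 m. Contact area A = π·d²/4 = π·(0.03541 m)²/4 = 9.848e-04 m².
Collected in SI base units: W = 413.0 N, H = 3.460e+09 Pa, K = 4.626e-04.
By Archard's law, V = K·W·L/H = 4.626e-04 · 413.0 · 23.21 / 3.460e+09 = 1.282e-09 m³.
Average depth h = V/A = 1.282e-09 / 9.848e-04 = 1.302e-06 m.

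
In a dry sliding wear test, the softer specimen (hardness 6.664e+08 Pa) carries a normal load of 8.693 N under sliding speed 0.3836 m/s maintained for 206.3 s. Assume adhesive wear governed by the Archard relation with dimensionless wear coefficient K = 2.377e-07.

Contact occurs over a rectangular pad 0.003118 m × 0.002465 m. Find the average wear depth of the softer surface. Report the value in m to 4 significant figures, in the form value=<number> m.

Quoted intermediates are rounded; the computation runs at full float precision; one last rounding: 4 significant digits.
Total distance L = v·t = 0.3836 m/s × 206.3 s = 79.14 m.
Contact area A = 0.003118 m × 0.002465 m = 7.686e-06 m².
Restated in SI base units: W = 8.693 N, H = 6.664e+08 Pa, K = 2.377e-07.
The Archard volume V = K·W·L/H = 2.377e-07 · 8.693 · 79.14 / 6.664e+08 = 2.454e-13 m³.
Depth of wear h = V/A = 2.454e-13 / 7.686e-06 = 3.193e-08 m.

value=3.193e-08 m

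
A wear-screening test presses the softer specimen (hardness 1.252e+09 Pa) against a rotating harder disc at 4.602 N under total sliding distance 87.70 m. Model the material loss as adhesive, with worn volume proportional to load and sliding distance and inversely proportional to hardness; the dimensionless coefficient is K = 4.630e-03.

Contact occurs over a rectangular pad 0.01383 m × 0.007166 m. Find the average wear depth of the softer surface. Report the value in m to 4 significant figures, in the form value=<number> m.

All working math keeps exact precision. The intermediates are shown rounded. Rounded once at the end, at four significant digits.
Contact area A = 0.01383 m × 0.007166 m = 9.911e-05 m².
As SI base values: W = 4.602 N, H = 1.252e+09 Pa, K = 4.630e-03.
Archard volume V = K·W·L/H = 4.630e-03 · 4.602 · 87.70 / 1.252e+09 = 1.493e-09 m³.
Mean wear depth h = V/A = 1.493e-09 / 9.911e-05 = 1.506e-05 m.

value=1.506e-05 m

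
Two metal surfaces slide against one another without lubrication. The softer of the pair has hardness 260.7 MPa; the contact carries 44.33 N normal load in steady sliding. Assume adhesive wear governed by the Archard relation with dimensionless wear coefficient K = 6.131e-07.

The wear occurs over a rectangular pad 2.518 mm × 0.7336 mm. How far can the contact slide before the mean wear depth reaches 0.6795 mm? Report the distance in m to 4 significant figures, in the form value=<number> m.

value=1.204e+04 m

Intermediates are printed rounded, and all working math holds full precision — a lone final rounding to four significant figures.
Hardness H = 260.7 MPa = 2.607e+08 Pa.
Pad sides 2.518 mm × 0.7336 mm = 2.518e-03 m × 7.336e-04 m. Contact area A = 2.518e-03 m × 7.336e-04 m = 1.847e-06 m².
Depth limit h_lim = 0.6795 mm = 6.795e-04 m.
SI base units throughout: W = 44.33 N, H = 2.607e+08 Pa, K = 6.131e-07.
Volume at the limit: V_lim = h_lim·A = 6.795e-04 · 1.847e-06 = 1.255e-09 m³.
Inverting, life L = V_lim·H/(K·W) = 1.255e-09 · 2.607e+08 / (6.131e-07 · 44.33) = 1.204e+04 m.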